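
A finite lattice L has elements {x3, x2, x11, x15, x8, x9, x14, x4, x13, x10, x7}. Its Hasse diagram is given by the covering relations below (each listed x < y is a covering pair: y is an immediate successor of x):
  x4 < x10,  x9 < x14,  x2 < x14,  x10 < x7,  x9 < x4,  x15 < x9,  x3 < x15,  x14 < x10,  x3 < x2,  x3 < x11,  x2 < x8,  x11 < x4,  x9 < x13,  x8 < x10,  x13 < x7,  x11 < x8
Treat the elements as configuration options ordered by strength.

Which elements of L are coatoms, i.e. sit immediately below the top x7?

x10, x13

The coatoms are exactly the elements covered by x7: x10, x13.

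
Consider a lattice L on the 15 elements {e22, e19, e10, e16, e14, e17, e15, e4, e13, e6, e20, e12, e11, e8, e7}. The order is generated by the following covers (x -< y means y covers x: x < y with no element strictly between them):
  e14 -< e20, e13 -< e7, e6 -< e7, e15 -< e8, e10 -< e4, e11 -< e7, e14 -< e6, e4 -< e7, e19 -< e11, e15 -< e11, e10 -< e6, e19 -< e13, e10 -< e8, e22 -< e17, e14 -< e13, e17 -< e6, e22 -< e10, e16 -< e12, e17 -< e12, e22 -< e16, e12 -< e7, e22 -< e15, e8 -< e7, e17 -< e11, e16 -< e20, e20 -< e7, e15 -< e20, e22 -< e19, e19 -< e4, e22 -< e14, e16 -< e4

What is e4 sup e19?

Common upper bounds of {e4, e19}: e4, e7.
The least among these is e4.

e4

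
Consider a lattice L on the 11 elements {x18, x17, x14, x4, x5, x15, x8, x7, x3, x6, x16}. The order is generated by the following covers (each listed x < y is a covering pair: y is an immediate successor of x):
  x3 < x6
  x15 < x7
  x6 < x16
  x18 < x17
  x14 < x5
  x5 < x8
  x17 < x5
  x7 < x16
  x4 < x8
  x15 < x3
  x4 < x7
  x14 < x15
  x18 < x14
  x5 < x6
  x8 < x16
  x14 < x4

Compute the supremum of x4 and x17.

Common upper bounds of {x4, x17}: x16, x8.
The least among these is x8.

x8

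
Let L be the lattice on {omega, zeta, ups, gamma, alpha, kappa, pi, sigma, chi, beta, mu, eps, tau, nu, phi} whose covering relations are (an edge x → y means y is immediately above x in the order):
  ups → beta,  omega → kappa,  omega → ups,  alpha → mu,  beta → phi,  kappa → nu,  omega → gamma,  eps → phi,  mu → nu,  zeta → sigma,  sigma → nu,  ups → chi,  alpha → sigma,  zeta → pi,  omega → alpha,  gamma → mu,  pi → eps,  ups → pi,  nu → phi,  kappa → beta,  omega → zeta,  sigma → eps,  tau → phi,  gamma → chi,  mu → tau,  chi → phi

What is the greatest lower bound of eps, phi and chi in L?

ups

Common lower bounds of {eps, phi, chi}: omega, ups.
The greatest among these is ups.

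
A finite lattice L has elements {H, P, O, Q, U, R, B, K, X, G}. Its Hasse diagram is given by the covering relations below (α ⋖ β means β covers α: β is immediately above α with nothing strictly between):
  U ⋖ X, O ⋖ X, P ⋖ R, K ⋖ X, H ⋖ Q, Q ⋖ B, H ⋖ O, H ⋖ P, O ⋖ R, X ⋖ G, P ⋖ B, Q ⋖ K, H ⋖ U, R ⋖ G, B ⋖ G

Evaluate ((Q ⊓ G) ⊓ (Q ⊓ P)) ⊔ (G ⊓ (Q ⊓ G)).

Q

Q ∧ G = Q
Q ∧ P = H
Q ∧ H = H
Q ∧ G = Q
G ∧ Q = Q
H ∨ Q = Q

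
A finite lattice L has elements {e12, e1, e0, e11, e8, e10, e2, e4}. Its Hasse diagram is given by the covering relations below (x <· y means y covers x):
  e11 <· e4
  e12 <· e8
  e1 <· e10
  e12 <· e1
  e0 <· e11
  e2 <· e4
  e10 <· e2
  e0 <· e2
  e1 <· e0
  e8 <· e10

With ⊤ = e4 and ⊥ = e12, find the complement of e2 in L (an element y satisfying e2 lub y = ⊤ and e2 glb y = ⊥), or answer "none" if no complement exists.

For every candidate y, either e2 ∨ y ≠ e4 or e2 ∧ y ≠ e12; no complement exists.

none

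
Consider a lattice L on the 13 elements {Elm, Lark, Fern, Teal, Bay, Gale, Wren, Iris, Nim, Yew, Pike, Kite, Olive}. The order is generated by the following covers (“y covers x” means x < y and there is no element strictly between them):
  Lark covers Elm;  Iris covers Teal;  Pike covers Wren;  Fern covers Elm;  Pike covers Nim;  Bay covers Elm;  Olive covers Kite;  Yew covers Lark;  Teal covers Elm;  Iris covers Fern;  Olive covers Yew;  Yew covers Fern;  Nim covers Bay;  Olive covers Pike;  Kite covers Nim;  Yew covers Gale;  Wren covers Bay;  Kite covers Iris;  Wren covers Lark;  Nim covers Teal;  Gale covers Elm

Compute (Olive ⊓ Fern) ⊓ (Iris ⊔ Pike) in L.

Fern

Olive ∧ Fern = Fern
Iris ∨ Pike = Olive
Fern ∧ Olive = Fern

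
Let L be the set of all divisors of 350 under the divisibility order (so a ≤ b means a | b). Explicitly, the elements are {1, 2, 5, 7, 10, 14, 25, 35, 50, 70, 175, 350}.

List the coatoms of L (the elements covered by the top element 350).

The coatoms are exactly the elements covered by 350: 175, 50, 70.

175, 50, 70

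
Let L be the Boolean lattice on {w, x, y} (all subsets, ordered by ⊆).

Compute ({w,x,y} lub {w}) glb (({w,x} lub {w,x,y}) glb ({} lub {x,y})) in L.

{x,y}

{w,x,y} ∨ {w} = {w,x,y}
{w,x} ∨ {w,x,y} = {w,x,y}
{} ∨ {x,y} = {x,y}
{w,x,y} ∧ {x,y} = {x,y}
{w,x,y} ∧ {x,y} = {x,y}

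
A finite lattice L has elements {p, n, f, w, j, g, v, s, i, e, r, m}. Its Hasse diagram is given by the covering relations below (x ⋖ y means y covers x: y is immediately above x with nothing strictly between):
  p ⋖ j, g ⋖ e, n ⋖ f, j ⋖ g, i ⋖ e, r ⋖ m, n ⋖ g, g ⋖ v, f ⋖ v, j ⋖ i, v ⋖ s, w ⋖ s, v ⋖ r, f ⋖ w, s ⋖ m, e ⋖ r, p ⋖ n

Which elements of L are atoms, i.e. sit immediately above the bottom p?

j, n

The atoms are exactly the elements that cover p: j, n.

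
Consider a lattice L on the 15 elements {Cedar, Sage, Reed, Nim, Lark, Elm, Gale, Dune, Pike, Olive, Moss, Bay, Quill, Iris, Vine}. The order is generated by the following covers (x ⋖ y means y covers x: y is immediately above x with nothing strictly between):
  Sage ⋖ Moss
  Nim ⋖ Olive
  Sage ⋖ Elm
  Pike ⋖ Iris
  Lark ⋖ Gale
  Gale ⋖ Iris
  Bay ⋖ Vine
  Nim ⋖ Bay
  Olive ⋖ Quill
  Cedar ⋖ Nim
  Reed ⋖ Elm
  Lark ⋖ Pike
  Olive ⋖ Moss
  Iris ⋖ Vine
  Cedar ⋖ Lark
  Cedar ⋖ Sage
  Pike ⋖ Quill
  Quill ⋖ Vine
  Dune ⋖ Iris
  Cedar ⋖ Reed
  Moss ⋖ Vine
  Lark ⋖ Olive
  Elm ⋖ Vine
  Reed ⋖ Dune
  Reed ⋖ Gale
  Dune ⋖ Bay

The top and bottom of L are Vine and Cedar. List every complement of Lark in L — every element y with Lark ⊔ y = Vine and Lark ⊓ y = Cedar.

Bay, Elm

Need y with Lark ∨ y = Vine and Lark ∧ y = Cedar.
Checking each element gives: Bay, Elm.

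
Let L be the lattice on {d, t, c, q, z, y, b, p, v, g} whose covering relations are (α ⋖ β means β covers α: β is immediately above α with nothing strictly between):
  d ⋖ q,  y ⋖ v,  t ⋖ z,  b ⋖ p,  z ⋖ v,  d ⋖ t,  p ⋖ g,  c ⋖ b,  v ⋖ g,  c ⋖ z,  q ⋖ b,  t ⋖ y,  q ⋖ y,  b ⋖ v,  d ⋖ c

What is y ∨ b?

Common upper bounds of {y, b}: g, v.
The least among these is v.

v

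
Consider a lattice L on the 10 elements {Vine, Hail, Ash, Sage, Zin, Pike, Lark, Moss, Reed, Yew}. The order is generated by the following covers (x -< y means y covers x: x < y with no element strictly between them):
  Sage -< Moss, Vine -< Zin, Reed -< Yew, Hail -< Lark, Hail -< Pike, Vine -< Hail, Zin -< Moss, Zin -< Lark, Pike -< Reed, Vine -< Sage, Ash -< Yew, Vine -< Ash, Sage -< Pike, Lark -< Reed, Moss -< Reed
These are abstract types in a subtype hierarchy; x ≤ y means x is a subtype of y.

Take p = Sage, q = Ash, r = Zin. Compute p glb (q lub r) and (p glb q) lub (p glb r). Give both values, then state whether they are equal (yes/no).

q lub r = Yew, so p glb (q lub r) = Sage glb Yew = Sage.
p glb q = Vine and p glb r = Vine, so (p glb q) lub (p glb r) = Vine lub Vine = Vine.
Equal: no.

Sage; Vine; no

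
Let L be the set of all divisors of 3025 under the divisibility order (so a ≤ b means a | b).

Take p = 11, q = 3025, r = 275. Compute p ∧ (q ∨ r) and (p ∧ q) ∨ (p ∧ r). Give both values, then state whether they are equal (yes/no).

q ∨ r = 3025, so p ∧ (q ∨ r) = 11 ∧ 3025 = 11.
p ∧ q = 11 and p ∧ r = 11, so (p ∧ q) ∨ (p ∧ r) = 11 ∨ 11 = 11.
Equal: yes.

11; 11; yes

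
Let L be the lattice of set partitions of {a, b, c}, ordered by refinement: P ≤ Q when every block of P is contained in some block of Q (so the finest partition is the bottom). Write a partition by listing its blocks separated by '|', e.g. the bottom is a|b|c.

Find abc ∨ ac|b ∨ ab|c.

Common upper bounds of {abc, ac|b, ab|c}: abc.
The least among these is abc.

abc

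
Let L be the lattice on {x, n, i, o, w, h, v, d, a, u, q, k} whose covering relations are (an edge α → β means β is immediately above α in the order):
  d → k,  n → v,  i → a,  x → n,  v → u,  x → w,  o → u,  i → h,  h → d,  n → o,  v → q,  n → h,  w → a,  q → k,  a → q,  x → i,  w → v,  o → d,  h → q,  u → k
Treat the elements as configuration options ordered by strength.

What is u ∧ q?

Common lower bounds of {u, q}: n, v, w, x.
The greatest among these is v.

v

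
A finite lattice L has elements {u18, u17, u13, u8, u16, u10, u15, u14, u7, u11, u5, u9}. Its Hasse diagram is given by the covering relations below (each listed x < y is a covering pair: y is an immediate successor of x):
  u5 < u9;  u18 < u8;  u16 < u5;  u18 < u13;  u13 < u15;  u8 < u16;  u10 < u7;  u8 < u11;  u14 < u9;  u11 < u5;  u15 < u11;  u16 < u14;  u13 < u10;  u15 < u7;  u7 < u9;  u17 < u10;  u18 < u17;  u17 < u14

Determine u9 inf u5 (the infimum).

u5

Common lower bounds of {u9, u5}: u11, u13, u15, u16, u18, u5, u8.
The greatest among these is u5.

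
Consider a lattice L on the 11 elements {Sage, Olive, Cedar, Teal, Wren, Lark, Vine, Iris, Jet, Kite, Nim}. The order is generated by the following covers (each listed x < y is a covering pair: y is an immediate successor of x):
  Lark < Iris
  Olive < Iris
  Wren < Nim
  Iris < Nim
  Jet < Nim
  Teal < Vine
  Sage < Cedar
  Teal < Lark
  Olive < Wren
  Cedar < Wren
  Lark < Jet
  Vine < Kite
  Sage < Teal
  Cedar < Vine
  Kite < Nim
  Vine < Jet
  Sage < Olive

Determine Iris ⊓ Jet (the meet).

Lark

Common lower bounds of {Iris, Jet}: Lark, Sage, Teal.
The greatest among these is Lark.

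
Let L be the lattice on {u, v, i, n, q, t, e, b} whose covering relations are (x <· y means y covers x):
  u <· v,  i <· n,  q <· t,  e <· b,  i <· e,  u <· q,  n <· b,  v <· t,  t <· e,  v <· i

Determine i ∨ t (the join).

e

Common upper bounds of {i, t}: b, e.
The least among these is e.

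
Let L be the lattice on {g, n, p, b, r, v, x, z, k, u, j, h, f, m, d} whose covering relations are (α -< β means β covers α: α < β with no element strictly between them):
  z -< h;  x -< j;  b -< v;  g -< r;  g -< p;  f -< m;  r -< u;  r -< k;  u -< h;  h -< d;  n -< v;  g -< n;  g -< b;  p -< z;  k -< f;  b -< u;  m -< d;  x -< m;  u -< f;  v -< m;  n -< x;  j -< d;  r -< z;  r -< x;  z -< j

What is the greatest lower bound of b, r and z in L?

g

Common lower bounds of {b, r, z}: g.
The greatest among these is g.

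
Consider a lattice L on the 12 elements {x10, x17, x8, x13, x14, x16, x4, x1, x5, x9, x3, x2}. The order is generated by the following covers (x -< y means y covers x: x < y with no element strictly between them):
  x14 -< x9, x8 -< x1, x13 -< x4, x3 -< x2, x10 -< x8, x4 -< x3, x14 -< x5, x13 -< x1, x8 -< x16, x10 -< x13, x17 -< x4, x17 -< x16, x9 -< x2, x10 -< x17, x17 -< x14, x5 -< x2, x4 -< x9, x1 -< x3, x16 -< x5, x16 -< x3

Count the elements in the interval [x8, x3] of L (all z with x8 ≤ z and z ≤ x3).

4

The interval [x8, x3] = {x1, x16, x3, x8}, which has 4 elements.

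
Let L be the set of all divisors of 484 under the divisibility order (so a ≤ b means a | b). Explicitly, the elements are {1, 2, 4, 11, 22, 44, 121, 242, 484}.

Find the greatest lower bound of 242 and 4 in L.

Common lower bounds of {242, 4}: 1, 2.
The greatest among these is 2.

2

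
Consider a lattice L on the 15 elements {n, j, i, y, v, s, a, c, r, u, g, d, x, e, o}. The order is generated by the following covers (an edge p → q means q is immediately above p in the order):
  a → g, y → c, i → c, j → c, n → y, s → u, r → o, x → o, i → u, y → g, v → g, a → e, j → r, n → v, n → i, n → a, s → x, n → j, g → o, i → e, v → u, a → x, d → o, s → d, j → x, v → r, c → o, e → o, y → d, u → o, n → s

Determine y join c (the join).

c

Common upper bounds of {y, c}: c, o.
The least among these is c.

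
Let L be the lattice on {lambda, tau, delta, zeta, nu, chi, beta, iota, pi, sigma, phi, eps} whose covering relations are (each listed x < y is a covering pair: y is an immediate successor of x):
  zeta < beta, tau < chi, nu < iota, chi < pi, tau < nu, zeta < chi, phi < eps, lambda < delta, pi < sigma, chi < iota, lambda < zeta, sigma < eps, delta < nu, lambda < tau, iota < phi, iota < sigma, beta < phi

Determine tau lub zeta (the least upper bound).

Common upper bounds of {tau, zeta}: chi, eps, iota, phi, pi, sigma.
The least among these is chi.

chi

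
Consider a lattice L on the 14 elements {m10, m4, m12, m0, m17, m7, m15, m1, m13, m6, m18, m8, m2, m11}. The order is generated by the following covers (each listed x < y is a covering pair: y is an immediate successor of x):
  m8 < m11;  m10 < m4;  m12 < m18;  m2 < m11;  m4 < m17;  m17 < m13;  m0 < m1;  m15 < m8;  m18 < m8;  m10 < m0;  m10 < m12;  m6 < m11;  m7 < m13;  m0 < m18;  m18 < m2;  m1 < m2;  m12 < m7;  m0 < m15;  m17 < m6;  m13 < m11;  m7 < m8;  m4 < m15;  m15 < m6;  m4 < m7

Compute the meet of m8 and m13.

Common lower bounds of {m8, m13}: m10, m12, m4, m7.
The greatest among these is m7.

m7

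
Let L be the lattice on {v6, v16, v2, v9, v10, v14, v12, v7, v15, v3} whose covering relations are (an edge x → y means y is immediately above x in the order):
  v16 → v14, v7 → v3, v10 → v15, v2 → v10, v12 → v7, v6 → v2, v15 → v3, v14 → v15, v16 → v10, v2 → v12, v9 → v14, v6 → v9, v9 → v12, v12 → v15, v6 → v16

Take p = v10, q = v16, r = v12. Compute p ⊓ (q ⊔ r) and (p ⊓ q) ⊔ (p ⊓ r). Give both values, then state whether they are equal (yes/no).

v10; v10; yes

q ⊔ r = v15, so p ⊓ (q ⊔ r) = v10 ⊓ v15 = v10.
p ⊓ q = v16 and p ⊓ r = v2, so (p ⊓ q) ⊔ (p ⊓ r) = v16 ⊔ v2 = v10.
Equal: yes.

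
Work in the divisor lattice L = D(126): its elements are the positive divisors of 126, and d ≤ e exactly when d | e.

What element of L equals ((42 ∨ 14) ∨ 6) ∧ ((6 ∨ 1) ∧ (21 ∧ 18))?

42 ∨ 14 = 42
42 ∨ 6 = 42
6 ∨ 1 = 6
21 ∧ 18 = 3
6 ∧ 3 = 3
42 ∧ 3 = 3

3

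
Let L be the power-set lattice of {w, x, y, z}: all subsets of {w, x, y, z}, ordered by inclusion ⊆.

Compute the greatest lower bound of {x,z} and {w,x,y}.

{x}

Common lower bounds of {{x,z}, {w,x,y}}: {x}, {}.
The greatest among these is {x}.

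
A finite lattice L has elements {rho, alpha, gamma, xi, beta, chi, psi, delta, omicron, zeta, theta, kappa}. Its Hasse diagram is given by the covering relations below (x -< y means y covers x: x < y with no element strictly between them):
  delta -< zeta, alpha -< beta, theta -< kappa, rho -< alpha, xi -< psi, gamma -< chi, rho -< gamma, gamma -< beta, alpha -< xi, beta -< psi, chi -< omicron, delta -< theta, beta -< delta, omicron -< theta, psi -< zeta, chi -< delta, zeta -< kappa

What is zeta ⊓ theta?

delta

Common lower bounds of {zeta, theta}: alpha, beta, chi, delta, gamma, rho.
The greatest among these is delta.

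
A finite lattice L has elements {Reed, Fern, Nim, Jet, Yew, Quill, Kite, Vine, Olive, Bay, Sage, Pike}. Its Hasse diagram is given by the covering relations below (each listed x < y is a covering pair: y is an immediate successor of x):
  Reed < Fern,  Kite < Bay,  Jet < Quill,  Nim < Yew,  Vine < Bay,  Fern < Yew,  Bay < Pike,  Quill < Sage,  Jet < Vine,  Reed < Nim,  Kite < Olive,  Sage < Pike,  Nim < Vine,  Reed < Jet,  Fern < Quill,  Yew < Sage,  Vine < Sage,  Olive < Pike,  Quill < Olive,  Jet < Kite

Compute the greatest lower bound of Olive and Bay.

Common lower bounds of {Olive, Bay}: Jet, Kite, Reed.
The greatest among these is Kite.

Kite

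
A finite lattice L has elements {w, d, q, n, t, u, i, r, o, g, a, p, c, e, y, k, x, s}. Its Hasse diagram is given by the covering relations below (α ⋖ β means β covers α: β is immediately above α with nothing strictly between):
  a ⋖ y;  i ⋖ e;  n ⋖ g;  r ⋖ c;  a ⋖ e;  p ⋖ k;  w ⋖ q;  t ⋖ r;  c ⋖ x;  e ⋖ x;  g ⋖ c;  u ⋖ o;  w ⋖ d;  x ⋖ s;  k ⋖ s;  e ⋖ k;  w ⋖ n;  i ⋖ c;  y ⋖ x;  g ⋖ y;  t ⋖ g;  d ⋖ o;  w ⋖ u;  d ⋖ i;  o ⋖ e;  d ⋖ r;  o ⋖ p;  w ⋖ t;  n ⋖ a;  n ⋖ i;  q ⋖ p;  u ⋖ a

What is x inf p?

o

Common lower bounds of {x, p}: d, o, u, w.
The greatest among these is o.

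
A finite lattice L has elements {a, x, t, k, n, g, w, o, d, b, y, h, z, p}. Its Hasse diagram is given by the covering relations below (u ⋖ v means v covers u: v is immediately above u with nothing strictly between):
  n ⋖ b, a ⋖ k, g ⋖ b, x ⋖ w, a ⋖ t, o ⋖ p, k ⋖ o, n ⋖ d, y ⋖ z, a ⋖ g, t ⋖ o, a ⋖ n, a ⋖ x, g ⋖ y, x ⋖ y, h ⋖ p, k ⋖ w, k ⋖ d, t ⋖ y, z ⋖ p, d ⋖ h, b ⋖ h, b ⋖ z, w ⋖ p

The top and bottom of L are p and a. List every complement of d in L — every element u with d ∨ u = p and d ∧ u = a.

t, x, y

Need u with d ∨ u = p and d ∧ u = a.
Checking each element gives: t, x, y.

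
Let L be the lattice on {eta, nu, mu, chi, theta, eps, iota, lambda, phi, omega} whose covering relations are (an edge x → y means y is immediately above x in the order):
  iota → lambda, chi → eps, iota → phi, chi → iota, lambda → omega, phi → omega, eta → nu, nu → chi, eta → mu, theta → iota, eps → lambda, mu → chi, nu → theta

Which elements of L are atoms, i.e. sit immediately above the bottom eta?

The atoms are exactly the elements that cover eta: mu, nu.

mu, nu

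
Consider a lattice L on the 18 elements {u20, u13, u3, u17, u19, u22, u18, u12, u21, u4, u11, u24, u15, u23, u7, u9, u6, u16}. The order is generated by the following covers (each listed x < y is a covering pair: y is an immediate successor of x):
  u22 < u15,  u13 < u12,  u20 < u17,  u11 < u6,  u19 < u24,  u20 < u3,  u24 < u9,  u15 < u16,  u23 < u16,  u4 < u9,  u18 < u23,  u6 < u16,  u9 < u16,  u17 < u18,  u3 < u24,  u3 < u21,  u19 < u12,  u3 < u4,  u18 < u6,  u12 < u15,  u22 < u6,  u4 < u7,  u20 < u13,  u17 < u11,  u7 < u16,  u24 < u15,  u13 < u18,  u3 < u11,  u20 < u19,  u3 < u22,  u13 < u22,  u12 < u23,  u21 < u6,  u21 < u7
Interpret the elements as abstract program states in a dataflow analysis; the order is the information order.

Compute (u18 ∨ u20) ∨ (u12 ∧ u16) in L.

u18 ∨ u20 = u18
u12 ∧ u16 = u12
u18 ∨ u12 = u23

u23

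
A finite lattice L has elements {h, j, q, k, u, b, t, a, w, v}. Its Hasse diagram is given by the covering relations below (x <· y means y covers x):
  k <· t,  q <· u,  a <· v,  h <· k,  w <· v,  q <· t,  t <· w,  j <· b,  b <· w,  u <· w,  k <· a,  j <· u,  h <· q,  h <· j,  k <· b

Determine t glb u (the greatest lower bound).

q

Common lower bounds of {t, u}: h, q.
The greatest among these is q.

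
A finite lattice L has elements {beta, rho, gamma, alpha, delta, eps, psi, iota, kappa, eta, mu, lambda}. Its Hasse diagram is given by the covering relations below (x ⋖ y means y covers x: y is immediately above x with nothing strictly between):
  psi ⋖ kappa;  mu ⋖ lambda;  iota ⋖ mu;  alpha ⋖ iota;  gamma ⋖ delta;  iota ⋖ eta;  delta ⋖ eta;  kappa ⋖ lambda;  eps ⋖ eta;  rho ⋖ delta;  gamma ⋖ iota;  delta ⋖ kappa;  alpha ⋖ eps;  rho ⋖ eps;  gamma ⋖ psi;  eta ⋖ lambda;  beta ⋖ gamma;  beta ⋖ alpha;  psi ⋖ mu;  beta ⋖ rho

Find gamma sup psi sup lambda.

Common upper bounds of {gamma, psi, lambda}: lambda.
The least among these is lambda.

lambda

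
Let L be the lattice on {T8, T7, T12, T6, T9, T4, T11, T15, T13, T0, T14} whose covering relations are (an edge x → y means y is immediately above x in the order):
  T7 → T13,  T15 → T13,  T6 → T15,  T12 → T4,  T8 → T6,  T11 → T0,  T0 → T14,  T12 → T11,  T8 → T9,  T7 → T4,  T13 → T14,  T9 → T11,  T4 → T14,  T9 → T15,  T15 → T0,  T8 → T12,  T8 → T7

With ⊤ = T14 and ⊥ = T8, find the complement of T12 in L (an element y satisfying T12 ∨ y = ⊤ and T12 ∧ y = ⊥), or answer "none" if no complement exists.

Need y with T12 ∨ y = T14 and T12 ∧ y = T8.
Checking each element gives: T13.

T13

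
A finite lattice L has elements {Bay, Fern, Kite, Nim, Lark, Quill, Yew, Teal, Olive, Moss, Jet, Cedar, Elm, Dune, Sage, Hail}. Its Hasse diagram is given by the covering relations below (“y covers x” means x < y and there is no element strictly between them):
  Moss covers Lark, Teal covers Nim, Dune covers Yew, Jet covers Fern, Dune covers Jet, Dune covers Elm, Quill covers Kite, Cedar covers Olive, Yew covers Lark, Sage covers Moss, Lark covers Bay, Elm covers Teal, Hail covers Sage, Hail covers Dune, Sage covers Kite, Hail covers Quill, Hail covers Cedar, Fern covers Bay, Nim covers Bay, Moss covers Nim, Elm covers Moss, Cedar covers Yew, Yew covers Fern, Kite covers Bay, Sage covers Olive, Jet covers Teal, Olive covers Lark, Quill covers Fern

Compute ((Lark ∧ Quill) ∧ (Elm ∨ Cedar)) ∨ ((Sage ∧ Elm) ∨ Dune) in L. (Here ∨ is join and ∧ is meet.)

Lark ∧ Quill = Bay
Elm ∨ Cedar = Hail
Bay ∧ Hail = Bay
Sage ∧ Elm = Moss
Moss ∨ Dune = Dune
Bay ∨ Dune = Dune

Dune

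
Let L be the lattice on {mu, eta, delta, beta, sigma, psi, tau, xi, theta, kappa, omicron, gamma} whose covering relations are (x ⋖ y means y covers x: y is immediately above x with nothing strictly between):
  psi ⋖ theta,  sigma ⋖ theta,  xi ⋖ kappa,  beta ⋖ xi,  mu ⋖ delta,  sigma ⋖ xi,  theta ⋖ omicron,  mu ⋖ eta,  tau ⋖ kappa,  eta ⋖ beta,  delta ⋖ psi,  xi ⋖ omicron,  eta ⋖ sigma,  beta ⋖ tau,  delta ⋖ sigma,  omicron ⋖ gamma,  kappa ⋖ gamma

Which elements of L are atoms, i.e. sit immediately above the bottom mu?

delta, eta

The atoms are exactly the elements that cover mu: delta, eta.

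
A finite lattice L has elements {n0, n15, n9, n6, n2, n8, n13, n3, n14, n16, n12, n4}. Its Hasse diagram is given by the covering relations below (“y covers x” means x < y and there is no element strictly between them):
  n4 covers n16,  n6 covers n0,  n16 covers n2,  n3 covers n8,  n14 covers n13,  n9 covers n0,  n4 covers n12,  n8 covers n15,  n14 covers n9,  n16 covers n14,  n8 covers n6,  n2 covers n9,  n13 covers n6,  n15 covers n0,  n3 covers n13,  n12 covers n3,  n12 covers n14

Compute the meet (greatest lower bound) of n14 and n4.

Common lower bounds of {n14, n4}: n0, n13, n14, n6, n9.
The greatest among these is n14.

n14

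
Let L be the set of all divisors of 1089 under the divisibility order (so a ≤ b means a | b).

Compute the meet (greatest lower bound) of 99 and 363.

33

Common lower bounds of {99, 363}: 1, 11, 3, 33.
The greatest among these is 33.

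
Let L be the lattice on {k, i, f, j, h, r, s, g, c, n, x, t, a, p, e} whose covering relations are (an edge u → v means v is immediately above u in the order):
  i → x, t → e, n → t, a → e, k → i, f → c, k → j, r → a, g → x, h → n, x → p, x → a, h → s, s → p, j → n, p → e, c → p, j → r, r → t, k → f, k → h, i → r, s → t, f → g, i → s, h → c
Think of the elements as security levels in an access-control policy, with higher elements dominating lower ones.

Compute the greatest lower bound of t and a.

r

Common lower bounds of {t, a}: i, j, k, r.
The greatest among these is r.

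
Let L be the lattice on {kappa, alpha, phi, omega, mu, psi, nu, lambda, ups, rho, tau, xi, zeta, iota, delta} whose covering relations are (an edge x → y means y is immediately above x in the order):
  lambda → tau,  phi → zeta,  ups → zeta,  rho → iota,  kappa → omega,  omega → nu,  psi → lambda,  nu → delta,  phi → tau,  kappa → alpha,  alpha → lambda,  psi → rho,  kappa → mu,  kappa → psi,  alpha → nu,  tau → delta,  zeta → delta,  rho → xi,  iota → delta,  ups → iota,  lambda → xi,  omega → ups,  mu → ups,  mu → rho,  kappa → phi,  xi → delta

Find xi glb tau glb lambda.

Common lower bounds of {xi, tau, lambda}: alpha, kappa, lambda, psi.
The greatest among these is lambda.

lambda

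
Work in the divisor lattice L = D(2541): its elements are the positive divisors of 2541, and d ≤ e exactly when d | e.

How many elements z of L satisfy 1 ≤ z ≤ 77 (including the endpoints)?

4

The interval [1, 77] = {1, 11, 7, 77}, which has 4 elements.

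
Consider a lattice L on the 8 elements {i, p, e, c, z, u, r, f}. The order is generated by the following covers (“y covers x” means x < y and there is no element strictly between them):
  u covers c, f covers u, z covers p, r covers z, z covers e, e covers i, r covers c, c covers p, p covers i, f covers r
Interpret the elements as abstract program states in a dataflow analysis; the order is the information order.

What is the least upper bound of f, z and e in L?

Common upper bounds of {f, z, e}: f.
The least among these is f.

f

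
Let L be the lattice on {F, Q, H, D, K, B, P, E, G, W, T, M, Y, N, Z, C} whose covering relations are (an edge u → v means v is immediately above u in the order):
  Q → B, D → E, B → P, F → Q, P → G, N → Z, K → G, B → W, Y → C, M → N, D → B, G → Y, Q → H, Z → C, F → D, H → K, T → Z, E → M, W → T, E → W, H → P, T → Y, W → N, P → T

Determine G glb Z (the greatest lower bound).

P

Common lower bounds of {G, Z}: B, D, F, H, P, Q.
The greatest among these is P.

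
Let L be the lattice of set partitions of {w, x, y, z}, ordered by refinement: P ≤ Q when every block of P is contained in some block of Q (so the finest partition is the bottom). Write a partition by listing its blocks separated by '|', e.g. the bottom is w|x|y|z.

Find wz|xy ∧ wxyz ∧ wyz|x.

wz|x|y

The meet (common refinement) of wz|xy, wxyz, wyz|x intersects blocks pairwise, giving wz|x|y.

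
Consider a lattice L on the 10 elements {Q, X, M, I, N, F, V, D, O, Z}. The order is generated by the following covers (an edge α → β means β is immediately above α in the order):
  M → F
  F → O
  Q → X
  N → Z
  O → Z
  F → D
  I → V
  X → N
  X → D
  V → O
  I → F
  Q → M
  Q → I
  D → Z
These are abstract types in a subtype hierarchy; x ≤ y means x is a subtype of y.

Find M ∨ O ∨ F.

Common upper bounds of {M, O, F}: O, Z.
The least among these is O.

O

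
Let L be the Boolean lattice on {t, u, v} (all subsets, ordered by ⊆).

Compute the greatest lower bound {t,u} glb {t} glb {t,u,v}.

{t}

Under ⊆, meet is intersection: {t,u} ∩ {t} ∩ {t,u,v} = {t}.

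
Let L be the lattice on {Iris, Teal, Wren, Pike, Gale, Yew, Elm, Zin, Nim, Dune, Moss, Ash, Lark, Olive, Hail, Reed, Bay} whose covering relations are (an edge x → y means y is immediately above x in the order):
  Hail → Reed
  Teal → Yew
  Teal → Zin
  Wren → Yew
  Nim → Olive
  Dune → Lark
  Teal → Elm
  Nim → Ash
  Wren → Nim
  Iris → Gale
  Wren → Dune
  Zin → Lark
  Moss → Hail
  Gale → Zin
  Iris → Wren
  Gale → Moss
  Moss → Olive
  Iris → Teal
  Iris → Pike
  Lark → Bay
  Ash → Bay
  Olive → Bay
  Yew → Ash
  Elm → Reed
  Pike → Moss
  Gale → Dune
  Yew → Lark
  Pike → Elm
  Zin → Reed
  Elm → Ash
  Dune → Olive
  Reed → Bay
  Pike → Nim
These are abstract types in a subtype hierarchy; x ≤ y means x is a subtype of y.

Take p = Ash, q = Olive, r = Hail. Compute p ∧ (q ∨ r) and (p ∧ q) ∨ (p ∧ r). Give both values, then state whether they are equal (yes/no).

Ash; Nim; no

q ∨ r = Bay, so p ∧ (q ∨ r) = Ash ∧ Bay = Ash.
p ∧ q = Nim and p ∧ r = Pike, so (p ∧ q) ∨ (p ∧ r) = Nim ∨ Pike = Nim.
Equal: no.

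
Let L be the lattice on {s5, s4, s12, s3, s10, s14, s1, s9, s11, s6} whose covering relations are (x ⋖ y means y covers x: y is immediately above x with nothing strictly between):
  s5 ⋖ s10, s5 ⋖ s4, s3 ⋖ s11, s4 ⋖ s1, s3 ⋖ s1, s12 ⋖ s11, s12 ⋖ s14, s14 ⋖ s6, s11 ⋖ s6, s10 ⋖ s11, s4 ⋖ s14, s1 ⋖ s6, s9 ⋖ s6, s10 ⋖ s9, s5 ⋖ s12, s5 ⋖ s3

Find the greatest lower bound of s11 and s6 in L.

Common lower bounds of {s11, s6}: s10, s11, s12, s3, s5.
The greatest among these is s11.

s11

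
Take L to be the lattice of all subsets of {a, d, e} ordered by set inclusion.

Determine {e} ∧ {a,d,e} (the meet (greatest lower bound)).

{e}

Under ⊆, meet is intersection: {e} ∩ {a,d,e} = {e}.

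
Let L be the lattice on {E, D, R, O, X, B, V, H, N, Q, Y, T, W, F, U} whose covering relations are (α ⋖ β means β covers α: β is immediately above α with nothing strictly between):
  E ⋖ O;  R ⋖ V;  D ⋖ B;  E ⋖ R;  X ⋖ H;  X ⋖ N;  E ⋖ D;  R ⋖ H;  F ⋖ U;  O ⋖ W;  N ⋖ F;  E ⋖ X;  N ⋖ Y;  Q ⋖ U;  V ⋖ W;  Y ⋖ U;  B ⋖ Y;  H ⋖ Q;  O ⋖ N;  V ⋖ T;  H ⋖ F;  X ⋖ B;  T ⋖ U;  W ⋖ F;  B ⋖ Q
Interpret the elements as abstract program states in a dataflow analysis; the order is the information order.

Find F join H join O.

Common upper bounds of {F, H, O}: F, U.
The least among these is F.

F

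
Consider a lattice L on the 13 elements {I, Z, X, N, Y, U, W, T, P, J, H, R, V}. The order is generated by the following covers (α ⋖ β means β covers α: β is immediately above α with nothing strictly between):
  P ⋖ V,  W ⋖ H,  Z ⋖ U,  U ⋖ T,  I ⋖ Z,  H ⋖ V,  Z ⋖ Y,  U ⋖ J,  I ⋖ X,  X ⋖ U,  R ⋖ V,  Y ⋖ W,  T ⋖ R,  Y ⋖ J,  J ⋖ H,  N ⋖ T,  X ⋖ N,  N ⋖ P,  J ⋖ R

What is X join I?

X

Common upper bounds of {X, I}: H, J, N, P, R, T, U, V, X.
The least among these is X.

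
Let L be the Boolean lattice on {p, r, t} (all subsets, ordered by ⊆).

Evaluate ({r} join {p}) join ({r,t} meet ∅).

{r} ∨ {p} = {p,r}
{r,t} ∧ ∅ = ∅
{p,r} ∨ ∅ = {p,r}

{p,r}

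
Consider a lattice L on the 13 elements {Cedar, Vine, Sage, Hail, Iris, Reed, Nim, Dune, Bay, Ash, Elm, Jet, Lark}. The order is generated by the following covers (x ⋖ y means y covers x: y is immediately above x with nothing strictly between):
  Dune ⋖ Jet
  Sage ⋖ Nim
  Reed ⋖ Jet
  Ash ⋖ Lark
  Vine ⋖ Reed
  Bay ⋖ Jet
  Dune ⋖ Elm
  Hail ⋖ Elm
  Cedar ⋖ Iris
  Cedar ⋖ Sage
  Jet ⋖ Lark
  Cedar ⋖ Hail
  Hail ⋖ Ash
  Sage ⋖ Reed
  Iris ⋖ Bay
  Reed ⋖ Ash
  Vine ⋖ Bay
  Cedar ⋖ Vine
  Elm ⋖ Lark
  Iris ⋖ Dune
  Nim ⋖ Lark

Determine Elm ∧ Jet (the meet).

Common lower bounds of {Elm, Jet}: Cedar, Dune, Iris.
The greatest among these is Dune.

Dune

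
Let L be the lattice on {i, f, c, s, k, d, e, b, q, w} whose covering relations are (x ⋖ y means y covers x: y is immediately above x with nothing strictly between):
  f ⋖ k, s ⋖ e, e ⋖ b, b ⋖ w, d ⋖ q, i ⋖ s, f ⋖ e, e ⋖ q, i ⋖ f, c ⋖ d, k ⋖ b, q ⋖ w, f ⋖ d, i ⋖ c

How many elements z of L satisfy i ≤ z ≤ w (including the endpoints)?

10

The interval [i, w] = {b, c, d, e, f, i, k, q, s, w}, which has 10 elements.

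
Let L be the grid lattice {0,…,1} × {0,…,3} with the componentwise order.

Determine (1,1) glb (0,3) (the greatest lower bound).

In a product of chains, the meet is componentwise min, giving (0,1).

(0,1)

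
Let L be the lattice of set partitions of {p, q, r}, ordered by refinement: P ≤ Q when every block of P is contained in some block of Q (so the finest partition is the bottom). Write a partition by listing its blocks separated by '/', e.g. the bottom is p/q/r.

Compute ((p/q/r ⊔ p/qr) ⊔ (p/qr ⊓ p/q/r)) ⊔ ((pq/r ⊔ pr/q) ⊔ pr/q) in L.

p/q/r ∨ p/qr = p/qr
p/qr ∧ p/q/r = p/q/r
p/qr ∨ p/q/r = p/qr
pq/r ∨ pr/q = pqr
pqr ∨ pr/q = pqr
p/qr ∨ pqr = pqr

pqr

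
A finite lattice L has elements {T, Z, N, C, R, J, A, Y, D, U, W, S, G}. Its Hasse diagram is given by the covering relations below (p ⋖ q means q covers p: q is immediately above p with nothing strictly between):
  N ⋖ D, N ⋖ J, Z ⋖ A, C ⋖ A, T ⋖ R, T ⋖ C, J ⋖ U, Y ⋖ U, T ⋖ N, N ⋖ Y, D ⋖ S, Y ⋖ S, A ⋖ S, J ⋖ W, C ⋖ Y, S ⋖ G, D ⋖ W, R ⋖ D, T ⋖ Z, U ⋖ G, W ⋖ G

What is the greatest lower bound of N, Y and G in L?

Common lower bounds of {N, Y, G}: N, T.
The greatest among these is N.

N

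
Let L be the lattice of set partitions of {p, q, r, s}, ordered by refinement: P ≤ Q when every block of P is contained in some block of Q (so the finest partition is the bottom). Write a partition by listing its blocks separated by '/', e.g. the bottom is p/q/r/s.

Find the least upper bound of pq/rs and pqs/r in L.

The join of pq/rs and pqs/r merges any blocks that overlap across the partitions, giving pqrs.

pqrs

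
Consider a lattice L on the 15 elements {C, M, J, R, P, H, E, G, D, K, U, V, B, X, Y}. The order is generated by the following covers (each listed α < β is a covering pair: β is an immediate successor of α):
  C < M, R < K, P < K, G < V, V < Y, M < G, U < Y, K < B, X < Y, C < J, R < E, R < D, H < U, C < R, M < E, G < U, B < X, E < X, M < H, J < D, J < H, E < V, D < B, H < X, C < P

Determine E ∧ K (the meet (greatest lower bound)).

Common lower bounds of {E, K}: C, R.
The greatest among these is R.

R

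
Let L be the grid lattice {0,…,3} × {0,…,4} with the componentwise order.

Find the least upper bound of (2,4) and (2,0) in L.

Common upper bounds of {(2,4), (2,0)}: (2,4), (3,4).
The least among these is (2,4).

(2,4)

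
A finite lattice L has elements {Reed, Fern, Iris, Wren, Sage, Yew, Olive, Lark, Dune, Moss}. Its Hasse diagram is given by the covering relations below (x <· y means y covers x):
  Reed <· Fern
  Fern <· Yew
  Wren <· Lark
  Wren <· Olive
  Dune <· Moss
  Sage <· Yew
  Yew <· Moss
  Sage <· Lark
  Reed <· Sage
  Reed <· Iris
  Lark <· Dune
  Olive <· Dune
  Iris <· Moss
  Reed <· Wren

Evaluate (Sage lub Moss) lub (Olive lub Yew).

Sage ∨ Moss = Moss
Olive ∨ Yew = Moss
Moss ∨ Moss = Moss

Moss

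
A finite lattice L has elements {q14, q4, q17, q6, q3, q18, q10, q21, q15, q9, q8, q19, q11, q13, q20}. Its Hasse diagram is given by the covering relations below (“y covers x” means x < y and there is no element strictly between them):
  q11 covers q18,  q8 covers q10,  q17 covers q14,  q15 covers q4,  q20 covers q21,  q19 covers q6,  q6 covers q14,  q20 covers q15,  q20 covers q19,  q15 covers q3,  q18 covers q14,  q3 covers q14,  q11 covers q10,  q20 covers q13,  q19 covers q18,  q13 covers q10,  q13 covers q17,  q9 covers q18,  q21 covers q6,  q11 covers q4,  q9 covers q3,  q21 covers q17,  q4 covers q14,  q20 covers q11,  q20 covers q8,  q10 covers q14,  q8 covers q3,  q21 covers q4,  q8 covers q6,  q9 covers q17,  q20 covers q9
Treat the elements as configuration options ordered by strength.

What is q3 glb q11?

q14

Common lower bounds of {q3, q11}: q14.
The greatest among these is q14.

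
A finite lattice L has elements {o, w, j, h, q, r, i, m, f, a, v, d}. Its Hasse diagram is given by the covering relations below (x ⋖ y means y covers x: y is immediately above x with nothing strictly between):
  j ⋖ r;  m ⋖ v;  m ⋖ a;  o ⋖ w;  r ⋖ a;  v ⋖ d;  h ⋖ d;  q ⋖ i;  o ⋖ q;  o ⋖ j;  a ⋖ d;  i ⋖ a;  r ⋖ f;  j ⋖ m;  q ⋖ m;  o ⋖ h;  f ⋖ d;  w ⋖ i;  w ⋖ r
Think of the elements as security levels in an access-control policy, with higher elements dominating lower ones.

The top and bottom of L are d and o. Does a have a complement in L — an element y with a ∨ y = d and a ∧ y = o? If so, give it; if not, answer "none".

Need y with a ∨ y = d and a ∧ y = o.
Checking each element gives: h.

h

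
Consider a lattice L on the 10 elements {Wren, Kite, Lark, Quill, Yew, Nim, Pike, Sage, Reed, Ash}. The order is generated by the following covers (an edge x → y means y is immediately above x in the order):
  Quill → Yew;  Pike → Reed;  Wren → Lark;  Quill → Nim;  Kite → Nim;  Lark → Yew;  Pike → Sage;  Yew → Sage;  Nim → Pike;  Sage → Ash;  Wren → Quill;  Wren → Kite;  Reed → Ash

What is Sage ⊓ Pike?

Pike

Common lower bounds of {Sage, Pike}: Kite, Nim, Pike, Quill, Wren.
The greatest among these is Pike.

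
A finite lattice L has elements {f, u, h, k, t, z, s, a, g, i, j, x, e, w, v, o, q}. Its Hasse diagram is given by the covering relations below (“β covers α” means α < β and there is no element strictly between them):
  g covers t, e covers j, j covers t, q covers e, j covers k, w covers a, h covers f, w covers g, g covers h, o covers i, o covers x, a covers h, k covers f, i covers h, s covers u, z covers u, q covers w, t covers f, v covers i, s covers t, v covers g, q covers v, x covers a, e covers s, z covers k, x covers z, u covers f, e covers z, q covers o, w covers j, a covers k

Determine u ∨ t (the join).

s

Common upper bounds of {u, t}: e, q, s.
The least among these is s.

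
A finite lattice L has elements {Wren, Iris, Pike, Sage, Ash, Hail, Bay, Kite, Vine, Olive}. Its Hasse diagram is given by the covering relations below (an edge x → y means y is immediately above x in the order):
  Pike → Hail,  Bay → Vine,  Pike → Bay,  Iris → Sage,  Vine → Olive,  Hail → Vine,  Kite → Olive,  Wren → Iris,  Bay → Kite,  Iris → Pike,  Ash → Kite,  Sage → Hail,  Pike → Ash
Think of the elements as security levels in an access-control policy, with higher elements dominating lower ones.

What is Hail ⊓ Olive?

Common lower bounds of {Hail, Olive}: Hail, Iris, Pike, Sage, Wren.
The greatest among these is Hail.

Hail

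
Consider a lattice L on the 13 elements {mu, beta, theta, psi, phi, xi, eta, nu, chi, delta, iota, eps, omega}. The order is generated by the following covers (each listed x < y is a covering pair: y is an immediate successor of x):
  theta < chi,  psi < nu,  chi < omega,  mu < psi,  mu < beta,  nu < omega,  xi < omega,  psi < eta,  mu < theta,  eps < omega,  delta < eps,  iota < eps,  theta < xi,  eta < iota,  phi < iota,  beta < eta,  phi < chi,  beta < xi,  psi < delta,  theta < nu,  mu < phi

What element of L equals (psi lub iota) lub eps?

eps

psi ∨ iota = iota
iota ∨ eps = eps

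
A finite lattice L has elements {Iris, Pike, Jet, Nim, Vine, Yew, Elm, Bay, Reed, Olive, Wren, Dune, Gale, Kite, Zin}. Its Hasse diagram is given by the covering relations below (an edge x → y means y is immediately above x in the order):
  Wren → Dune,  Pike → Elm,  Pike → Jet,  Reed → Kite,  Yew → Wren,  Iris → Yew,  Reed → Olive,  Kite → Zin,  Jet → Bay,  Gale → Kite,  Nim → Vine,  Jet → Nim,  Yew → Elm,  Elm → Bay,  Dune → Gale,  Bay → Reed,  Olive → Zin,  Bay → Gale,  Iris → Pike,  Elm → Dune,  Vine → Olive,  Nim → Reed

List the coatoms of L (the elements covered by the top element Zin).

The coatoms are exactly the elements covered by Zin: Kite, Olive.

Kite, Olive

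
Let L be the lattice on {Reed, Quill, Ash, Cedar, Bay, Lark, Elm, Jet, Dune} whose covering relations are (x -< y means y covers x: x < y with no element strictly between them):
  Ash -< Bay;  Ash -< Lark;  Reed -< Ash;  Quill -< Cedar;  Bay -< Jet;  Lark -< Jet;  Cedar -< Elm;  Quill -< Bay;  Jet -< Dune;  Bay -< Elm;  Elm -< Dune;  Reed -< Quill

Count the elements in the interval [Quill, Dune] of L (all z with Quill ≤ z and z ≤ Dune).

6

The interval [Quill, Dune] = {Bay, Cedar, Dune, Elm, Jet, Quill}, which has 6 elements.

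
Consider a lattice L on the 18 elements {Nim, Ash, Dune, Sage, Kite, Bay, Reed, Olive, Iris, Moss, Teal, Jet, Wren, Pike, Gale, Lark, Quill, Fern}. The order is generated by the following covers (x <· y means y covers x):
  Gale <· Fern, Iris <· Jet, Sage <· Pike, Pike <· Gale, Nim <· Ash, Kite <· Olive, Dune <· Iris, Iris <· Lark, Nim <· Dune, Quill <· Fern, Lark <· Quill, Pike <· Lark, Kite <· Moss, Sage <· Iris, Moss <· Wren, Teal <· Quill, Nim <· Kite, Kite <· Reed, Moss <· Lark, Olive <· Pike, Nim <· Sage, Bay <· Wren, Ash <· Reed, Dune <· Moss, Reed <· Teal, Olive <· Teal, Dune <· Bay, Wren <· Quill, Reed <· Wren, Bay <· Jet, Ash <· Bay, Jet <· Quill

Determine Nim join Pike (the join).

Pike

Common upper bounds of {Nim, Pike}: Fern, Gale, Lark, Pike, Quill.
The least among these is Pike.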